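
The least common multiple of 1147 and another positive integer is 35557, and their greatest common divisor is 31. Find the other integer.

961

gcd × lcm = product of the two integers, so the other integer is (31 × 35557) / 1147 = 961.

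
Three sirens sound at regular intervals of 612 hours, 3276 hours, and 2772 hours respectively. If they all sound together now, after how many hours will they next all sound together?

They coincide at every common multiple of the periods; the first is the LCM.
612 = 2^2 × 3^2 × 17
3276 = 2^2 × 3^2 × 7 × 13
2772 = 2^2 × 3^2 × 7 × 11
LCM(612, 3276, 2772) = 2^2 × 3^2 × 7 × 11 × 13 × 17 = 612612.

612612 hours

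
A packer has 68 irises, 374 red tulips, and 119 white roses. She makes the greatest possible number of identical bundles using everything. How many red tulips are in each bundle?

Number of bundles = gcd(68, 374, 119).
68 = 2^2 × 17
374 = 2 × 11 × 17
119 = 7 × 17
gcd(68, 374, 119) = 17.
red tulips per bundle = 374 / 17 = 22.

22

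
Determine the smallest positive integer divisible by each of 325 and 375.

4875

325 = 5^2 × 13
375 = 3 × 5^3
LCM(325, 375) = 3 × 5^3 × 13 = 4875.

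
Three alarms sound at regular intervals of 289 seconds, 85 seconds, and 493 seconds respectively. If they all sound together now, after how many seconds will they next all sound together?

We need the least common multiple of the intervals.
289 = 17^2
85 = 5 × 17
493 = 17 × 29
LCM(289, 85, 493) = 5 × 17^2 × 29 = 41905.

41905 seconds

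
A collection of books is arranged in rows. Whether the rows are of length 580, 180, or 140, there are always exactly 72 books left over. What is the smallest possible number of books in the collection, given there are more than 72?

N − 72 must be a common multiple of 580, 180, and 140.
580 = 2^2 × 5 × 29
180 = 2^2 × 3^2 × 5
140 = 2^2 × 5 × 7
LCM(580, 180, 140) = 2^2 × 3^2 × 5 × 7 × 29 = 36540.
Smallest N > 72 is LCM + 72 = 36540 + 72 = 36612.

36612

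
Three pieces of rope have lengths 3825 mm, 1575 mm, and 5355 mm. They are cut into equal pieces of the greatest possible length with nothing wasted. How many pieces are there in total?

239

Piece length = gcd(3825, 1575, 5355).
3825 = 3^2 × 5^2 × 17
1575 = 3^2 × 5^2 × 7
5355 = 3^2 × 5 × 7 × 17
gcd(3825, 1575, 5355) = 3^2 × 5 = 45.
Total pieces = 3825/45 + 1575/45 + 5355/45 = 85 + 35 + 119 = 239.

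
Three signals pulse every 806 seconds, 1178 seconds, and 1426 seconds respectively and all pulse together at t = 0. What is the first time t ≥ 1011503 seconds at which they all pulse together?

1056666 seconds

Joint pulses occur at multiples of LCM(806, 1178, 1426).
806 = 2 × 13 × 31
1178 = 2 × 19 × 31
1426 = 2 × 23 × 31
LCM(806, 1178, 1426) = 2 × 13 × 19 × 23 × 31 = 352222.
Smallest multiple of 352222 that is ≥ 1011503: ⌈1011503/352222⌉ × 352222 = 3 × 352222 = 1056666.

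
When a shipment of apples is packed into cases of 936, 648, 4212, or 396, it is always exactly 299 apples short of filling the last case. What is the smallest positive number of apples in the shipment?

92365

Being 299 short of a full case of size k means N ≡ −299 (mod k), i.e. N + 299 is a multiple of each size.
936 = 2^3 × 3^2 × 13
648 = 2^3 × 3^4
4212 = 2^2 × 3^4 × 13
396 = 2^2 × 3^2 × 11
LCM(936, 648, 4212, 396) = 2^3 × 3^4 × 11 × 13 = 92664.
Smallest positive N is 92664 − 299 = 92365.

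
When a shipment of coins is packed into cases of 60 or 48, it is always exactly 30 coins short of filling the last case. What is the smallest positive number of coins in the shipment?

Being 30 short of a full case of size k means N ≡ −30 (mod k), i.e. N + 30 is a multiple of each size.
60 = 2^2 × 3 × 5
48 = 2^4 × 3
LCM(60, 48) = 2^4 × 3 × 5 = 240.
Smallest positive N is 240 − 30 = 210.

210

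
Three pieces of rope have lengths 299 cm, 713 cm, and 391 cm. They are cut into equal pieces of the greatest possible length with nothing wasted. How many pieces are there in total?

61

Piece length = gcd(299, 713, 391).
299 = 13 × 23
713 = 23 × 31
391 = 17 × 23
gcd(299, 713, 391) = 23.
Total pieces = 299/23 + 713/23 + 391/23 = 13 + 31 + 17 = 61.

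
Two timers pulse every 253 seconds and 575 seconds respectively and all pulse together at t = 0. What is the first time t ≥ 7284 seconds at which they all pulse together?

Joint pulses occur at multiples of LCM(253, 575).
253 = 11 × 23
575 = 5^2 × 23
LCM(253, 575) = 5^2 × 11 × 23 = 6325.
Smallest multiple of 6325 that is ≥ 7284: ⌈7284/6325⌉ × 6325 = 2 × 6325 = 12650.

12650 seconds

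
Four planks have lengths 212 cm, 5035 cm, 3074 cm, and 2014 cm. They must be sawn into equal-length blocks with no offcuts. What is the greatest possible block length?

53 cm

This is the greatest common divisor of 212, 5035, 3074, and 2014.
212 = 2^2 × 53
5035 = 5 × 19 × 53
3074 = 2 × 29 × 53
2014 = 2 × 19 × 53
gcd(212, 5035, 3074, 2014) = 53.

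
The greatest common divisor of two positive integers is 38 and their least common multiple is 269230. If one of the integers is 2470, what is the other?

4142

For two integers, gcd × lcm = product, so the other is (38 × 269230) / 2470 = 10230740 / 2470 = 4142.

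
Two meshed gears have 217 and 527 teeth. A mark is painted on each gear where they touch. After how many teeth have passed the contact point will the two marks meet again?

3689 teeth

They coincide at every common multiple of the periods; the first is the LCM.
217 = 7 × 31
527 = 17 × 31
LCM(217, 527) = 7 × 17 × 31 = 3689.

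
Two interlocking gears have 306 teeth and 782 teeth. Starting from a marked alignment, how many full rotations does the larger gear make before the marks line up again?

All finish a whole number of cycles simultaneously at t = LCM of the periods.
306 = 2 × 3^2 × 17
782 = 2 × 17 × 23
LCM(306, 782) = 2 × 3^2 × 17 × 23 = 7038.
Rotations for period 782: 7038 / 782 = 9.

9 rotations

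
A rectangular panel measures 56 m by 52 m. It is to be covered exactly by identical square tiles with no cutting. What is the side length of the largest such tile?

The tile side must divide both 56 and 52, so the largest is their gcd.
56 = 2^3 × 7
52 = 2^2 × 13
gcd(56, 52) = 2^2 = 4.

4 m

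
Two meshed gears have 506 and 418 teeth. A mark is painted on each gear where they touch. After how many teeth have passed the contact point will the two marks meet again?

9614 teeth

We need the least common multiple of the intervals.
506 = 2 × 11 × 23
418 = 2 × 11 × 19
LCM(506, 418) = 2 × 11 × 19 × 23 = 9614.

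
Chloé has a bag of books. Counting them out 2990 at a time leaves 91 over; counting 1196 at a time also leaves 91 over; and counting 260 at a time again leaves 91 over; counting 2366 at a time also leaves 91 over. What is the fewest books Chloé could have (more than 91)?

N − 91 must be a common multiple of 2990, 1196, 260, and 2366.
2990 = 2 × 5 × 13 × 23
1196 = 2^2 × 13 × 23
260 = 2^2 × 5 × 13
2366 = 2 × 7 × 13^2
LCM(2990, 1196, 260, 2366) = 2^2 × 5 × 7 × 13^2 × 23 = 544180.
Smallest N > 91 is LCM + 91 = 544180 + 91 = 544271.

544271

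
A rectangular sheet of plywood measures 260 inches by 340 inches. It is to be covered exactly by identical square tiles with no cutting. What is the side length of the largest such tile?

20 inches

The tile side must divide both 260 and 340, so the largest is their gcd.
260 = 2^2 × 5 × 13
340 = 2^2 × 5 × 17
gcd(260, 340) = 2^2 × 5 = 20.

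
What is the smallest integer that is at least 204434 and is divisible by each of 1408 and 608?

214016

The integer must be a common multiple of 1408 and 608, so a multiple of their LCM.
1408 = 2^7 × 11
608 = 2^5 × 19
LCM(1408, 608) = 2^7 × 11 × 19 = 26752.
Smallest multiple of 26752 that is ≥ 204434: ⌈204434/26752⌉ × 26752 = 8 × 26752 = 214016.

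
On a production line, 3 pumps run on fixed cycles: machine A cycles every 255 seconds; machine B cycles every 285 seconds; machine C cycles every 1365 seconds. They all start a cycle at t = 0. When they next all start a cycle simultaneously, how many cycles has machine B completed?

1547 cycles

They are all back at their starting positions together after one LCM of the periods.
255 = 3 × 5 × 17
285 = 3 × 5 × 19
1365 = 3 × 5 × 7 × 13
LCM(255, 285, 1365) = 3 × 5 × 7 × 13 × 17 × 19 = 440895.
Cycles for period 285: 440895 / 285 = 1547.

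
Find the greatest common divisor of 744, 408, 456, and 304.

8

744 = 2^3 × 3 × 31
408 = 2^3 × 3 × 17
456 = 2^3 × 3 × 19
304 = 2^4 × 19
gcd(744, 408, 456, 304) = 2^3 = 8.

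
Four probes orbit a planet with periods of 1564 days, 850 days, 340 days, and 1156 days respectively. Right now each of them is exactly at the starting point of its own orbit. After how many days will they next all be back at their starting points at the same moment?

664700 days

We need the least common multiple of the intervals.
1564 = 2^2 × 17 × 23
850 = 2 × 5^2 × 17
340 = 2^2 × 5 × 17
1156 = 2^2 × 17^2
LCM(1564, 850, 340, 1156) = 2^2 × 5^2 × 17^2 × 23 = 664700.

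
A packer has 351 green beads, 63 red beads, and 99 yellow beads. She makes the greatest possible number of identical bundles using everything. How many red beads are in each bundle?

Number of bundles = gcd(351, 63, 99).
351 = 3^3 × 13
63 = 3^2 × 7
99 = 3^2 × 11
gcd(351, 63, 99) = 3^2 = 9.
red beads per bundle = 63 / 9 = 7.

7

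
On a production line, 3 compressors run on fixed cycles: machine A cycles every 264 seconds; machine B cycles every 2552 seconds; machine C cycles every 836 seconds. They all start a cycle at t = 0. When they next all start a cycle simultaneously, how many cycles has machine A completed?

551 cycles

The first common completion time is the LCM of the periods.
264 = 2^3 × 3 × 11
2552 = 2^3 × 11 × 29
836 = 2^2 × 11 × 19
LCM(264, 2552, 836) = 2^3 × 3 × 11 × 19 × 29 = 145464.
Cycles for period 264: 145464 / 264 = 551.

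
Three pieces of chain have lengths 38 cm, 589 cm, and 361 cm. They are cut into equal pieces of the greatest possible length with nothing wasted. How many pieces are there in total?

Piece length = gcd(38, 589, 361).
38 = 2 × 19
589 = 19 × 31
361 = 19^2
gcd(38, 589, 361) = 19.
Total pieces = 38/19 + 589/19 + 361/19 = 2 + 31 + 19 = 52.

52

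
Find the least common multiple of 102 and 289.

102 = 2 × 3 × 17
289 = 17^2
LCM(102, 289) = 2 × 3 × 17^2 = 1734.

1734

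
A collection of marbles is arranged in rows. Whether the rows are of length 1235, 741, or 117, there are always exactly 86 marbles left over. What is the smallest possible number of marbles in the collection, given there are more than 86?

N − 86 must be a common multiple of 1235, 741, and 117.
1235 = 5 × 13 × 19
741 = 3 × 13 × 19
117 = 3^2 × 13
LCM(1235, 741, 117) = 3^2 × 5 × 13 × 19 = 11115.
Smallest N > 86 is LCM + 86 = 11115 + 86 = 11201.

11201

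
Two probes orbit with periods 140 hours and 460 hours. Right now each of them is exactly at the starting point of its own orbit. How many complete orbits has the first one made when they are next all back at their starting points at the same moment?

23 orbits

The first common completion time is the LCM of the periods.
140 = 2^2 × 5 × 7
460 = 2^2 × 5 × 23
LCM(140, 460) = 2^2 × 5 × 7 × 23 = 3220.
Orbits for period 140: 3220 / 140 = 23.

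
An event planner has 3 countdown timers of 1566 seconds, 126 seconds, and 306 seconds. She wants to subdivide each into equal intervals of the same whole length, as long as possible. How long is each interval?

18 seconds

The interval must divide each timer length; the longest such is the gcd.
1566 = 2 × 3^3 × 29
126 = 2 × 3^2 × 7
306 = 2 × 3^2 × 17
gcd(1566, 126, 306) = 2 × 3^2 = 18.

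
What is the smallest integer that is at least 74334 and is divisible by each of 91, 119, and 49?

The integer must be a common multiple of 91, 119, and 49, so a multiple of their LCM.
91 = 7 × 13
119 = 7 × 17
49 = 7^2
LCM(91, 119, 49) = 7^2 × 13 × 17 = 10829.
Smallest multiple of 10829 that is ≥ 74334: ⌈74334/10829⌉ × 10829 = 7 × 10829 = 75803.

75803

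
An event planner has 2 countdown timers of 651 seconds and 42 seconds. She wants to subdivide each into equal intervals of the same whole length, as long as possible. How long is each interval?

21 seconds

By the Euclidean algorithm:
651 = 15 × 42 + 21
42 = 2 × 21 + 0
gcd(651, 42) = 21.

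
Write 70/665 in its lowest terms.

2/19

70 = 2 × 5 × 7
665 = 5 × 7 × 19
gcd(70, 665) = 5 × 7 = 35.
Divide numerator and denominator by 35: 70/665 = 2/19.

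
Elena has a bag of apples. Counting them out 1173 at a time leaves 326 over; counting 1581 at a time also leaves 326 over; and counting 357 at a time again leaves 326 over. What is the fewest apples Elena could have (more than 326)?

N − 326 must be a common multiple of 1173, 1581, and 357.
1173 = 3 × 17 × 23
1581 = 3 × 17 × 31
357 = 3 × 7 × 17
LCM(1173, 1581, 357) = 3 × 7 × 17 × 23 × 31 = 254541.
Smallest N > 326 is LCM + 326 = 254541 + 326 = 254867.

254867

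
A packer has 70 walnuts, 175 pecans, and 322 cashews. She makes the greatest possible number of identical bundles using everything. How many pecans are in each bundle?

Number of bundles = gcd(70, 175, 322).
70 = 2 × 5 × 7
175 = 5^2 × 7
322 = 2 × 7 × 23
gcd(70, 175, 322) = 7.
pecans per bundle = 175 / 7 = 25.

25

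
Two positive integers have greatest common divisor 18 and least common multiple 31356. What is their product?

564408

For any two positive integers, gcd × lcm = product = 18 × 31356 = 564408.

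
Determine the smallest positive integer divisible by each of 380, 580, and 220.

380 = 2^2 × 5 × 19
580 = 2^2 × 5 × 29
220 = 2^2 × 5 × 11
LCM(380, 580, 220) = 2^2 × 5 × 11 × 19 × 29 = 121220.

121220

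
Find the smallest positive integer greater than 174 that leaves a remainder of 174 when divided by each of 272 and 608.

10510

N − 174 must be a common multiple of 272 and 608.
272 = 2^4 × 17
608 = 2^5 × 19
LCM(272, 608) = 2^5 × 17 × 19 = 10336.
Smallest N > 174 is LCM + 174 = 10336 + 174 = 10510.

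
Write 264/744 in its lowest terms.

11/31

264 = 2^3 × 3 × 11
744 = 2^3 × 3 × 31
gcd(264, 744) = 2^3 × 3 = 24.
Divide numerator and denominator by 24: 264/744 = 11/31.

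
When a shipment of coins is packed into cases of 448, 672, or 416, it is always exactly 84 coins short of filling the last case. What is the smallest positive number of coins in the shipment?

17388

Being 84 short of a full case of size k means N ≡ −84 (mod k), i.e. N + 84 is a multiple of each size.
448 = 2^6 × 7
672 = 2^5 × 3 × 7
416 = 2^5 × 13
LCM(448, 672, 416) = 2^6 × 3 × 7 × 13 = 17472.
Smallest positive N is 17472 − 84 = 17388.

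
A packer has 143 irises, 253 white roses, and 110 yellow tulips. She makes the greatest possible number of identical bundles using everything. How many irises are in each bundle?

13

Number of bundles = gcd(143, 253, 110).
143 = 11 × 13
253 = 11 × 23
110 = 2 × 5 × 11
gcd(143, 253, 110) = 11.
irises per bundle = 143 / 11 = 13.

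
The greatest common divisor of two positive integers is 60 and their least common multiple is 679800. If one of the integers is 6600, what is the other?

6180

For two integers, gcd × lcm = product, so the other is (60 × 679800) / 6600 = 40788000 / 6600 = 6180.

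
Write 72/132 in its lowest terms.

6/11

72 = 2^3 × 3^2
132 = 2^2 × 3 × 11
gcd(72, 132) = 2^2 × 3 = 12.
Divide numerator and denominator by 12: 72/132 = 6/11.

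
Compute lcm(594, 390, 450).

594 = 2 × 3^3 × 11
390 = 2 × 3 × 5 × 13
450 = 2 × 3^2 × 5^2
LCM(594, 390, 450) = 2 × 3^3 × 5^2 × 11 × 13 = 193050.

193050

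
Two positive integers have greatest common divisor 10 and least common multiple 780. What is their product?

7800

For any two positive integers, gcd × lcm = product = 10 × 780 = 7800.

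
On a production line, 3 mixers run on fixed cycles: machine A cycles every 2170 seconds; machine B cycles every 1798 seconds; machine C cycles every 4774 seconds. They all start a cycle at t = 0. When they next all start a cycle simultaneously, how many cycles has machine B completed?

385 cycles

The first common completion time is the LCM of the periods.
2170 = 2 × 5 × 7 × 31
1798 = 2 × 29 × 31
4774 = 2 × 7 × 11 × 31
LCM(2170, 1798, 4774) = 2 × 5 × 7 × 11 × 29 × 31 = 692230.
Cycles for period 1798: 692230 / 1798 = 385.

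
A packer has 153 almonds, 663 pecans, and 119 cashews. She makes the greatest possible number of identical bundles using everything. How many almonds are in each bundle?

9

Number of bundles = gcd(153, 663, 119).
153 = 3^2 × 17
663 = 3 × 13 × 17
119 = 7 × 17
gcd(153, 663, 119) = 17.
almonds per bundle = 153 / 17 = 9.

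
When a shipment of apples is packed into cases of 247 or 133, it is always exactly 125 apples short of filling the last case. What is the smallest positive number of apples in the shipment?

1604

Being 125 short of a full case of size k means N ≡ −125 (mod k), i.e. N + 125 is a multiple of each size.
247 = 13 × 19
133 = 7 × 19
LCM(247, 133) = 7 × 13 × 19 = 1729.
Smallest positive N is 1729 − 125 = 1604.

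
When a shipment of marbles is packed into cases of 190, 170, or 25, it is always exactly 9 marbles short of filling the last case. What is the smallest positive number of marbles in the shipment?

Being 9 short of a full case of size k means N ≡ −9 (mod k), i.e. N + 9 is a multiple of each size.
190 = 2 × 5 × 19
170 = 2 × 5 × 17
25 = 5^2
LCM(190, 170, 25) = 2 × 5^2 × 17 × 19 = 16150.
Smallest positive N is 16150 − 9 = 16141.

16141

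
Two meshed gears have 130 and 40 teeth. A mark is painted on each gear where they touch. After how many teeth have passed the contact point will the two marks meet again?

520 teeth

The first simultaneous occurrence is after LCM of the individual periods.
130 = 2 × 5 × 13
40 = 2^3 × 5
LCM(130, 40) = 2^3 × 5 × 13 = 520.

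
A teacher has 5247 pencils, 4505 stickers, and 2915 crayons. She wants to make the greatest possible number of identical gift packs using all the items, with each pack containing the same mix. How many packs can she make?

The pack count must divide each quantity, so the greatest is gcd(5247, 4505, 2915).
5247 = 3^2 × 11 × 53
4505 = 5 × 17 × 53
2915 = 5 × 11 × 53
gcd(5247, 4505, 2915) = 53.

53 packs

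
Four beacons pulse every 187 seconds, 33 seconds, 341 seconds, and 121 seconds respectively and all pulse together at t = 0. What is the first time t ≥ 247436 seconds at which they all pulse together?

382602 seconds

Joint pulses occur at multiples of LCM(187, 33, 341, 121).
187 = 11 × 17
33 = 3 × 11
341 = 11 × 31
121 = 11^2
LCM(187, 33, 341, 121) = 3 × 11^2 × 17 × 31 = 191301.
Smallest multiple of 191301 that is ≥ 247436: ⌈247436/191301⌉ × 191301 = 2 × 191301 = 382602.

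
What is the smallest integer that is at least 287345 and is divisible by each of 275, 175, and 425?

294525

The integer must be a common multiple of 275, 175, and 425, so a multiple of their LCM.
275 = 5^2 × 11
175 = 5^2 × 7
425 = 5^2 × 17
LCM(275, 175, 425) = 5^2 × 7 × 11 × 17 = 32725.
Smallest multiple of 32725 that is ≥ 287345: ⌈287345/32725⌉ × 32725 = 9 × 32725 = 294525.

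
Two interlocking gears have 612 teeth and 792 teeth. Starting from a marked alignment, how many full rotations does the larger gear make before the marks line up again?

The first common completion time is the LCM of the periods.
612 = 2^2 × 3^2 × 17
792 = 2^3 × 3^2 × 11
LCM(612, 792) = 2^3 × 3^2 × 11 × 17 = 13464.
Rotations for period 792: 13464 / 792 = 17.

17 rotations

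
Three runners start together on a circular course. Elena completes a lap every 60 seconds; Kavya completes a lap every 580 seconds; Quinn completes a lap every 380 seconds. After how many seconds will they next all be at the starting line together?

We need the least common multiple of the intervals.
60 = 2^2 × 3 × 5
580 = 2^2 × 5 × 29
380 = 2^2 × 5 × 19
LCM(60, 580, 380) = 2^2 × 3 × 5 × 19 × 29 = 33060.

33060 seconds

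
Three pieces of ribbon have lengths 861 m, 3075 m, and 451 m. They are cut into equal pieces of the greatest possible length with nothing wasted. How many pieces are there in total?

107

Piece length = gcd(861, 3075, 451).
861 = 3 × 7 × 41
3075 = 3 × 5^2 × 41
451 = 11 × 41
gcd(861, 3075, 451) = 41.
Total pieces = 861/41 + 3075/41 + 451/41 = 21 + 75 + 11 = 107.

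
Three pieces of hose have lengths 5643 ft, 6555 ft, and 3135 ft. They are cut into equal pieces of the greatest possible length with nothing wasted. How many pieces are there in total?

269

Piece length = gcd(5643, 6555, 3135).
5643 = 3^3 × 11 × 19
6555 = 3 × 5 × 19 × 23
3135 = 3 × 5 × 11 × 19
gcd(5643, 6555, 3135) = 3 × 19 = 57.
Total pieces = 5643/57 + 6555/57 + 3135/57 = 99 + 115 + 55 = 269.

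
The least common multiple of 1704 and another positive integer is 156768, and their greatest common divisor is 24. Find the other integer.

2208

gcd × lcm = product of the two integers, so the other integer is (24 × 156768) / 1704 = 2208.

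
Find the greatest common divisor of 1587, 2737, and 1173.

23

1587 = 3 × 23^2
2737 = 7 × 17 × 23
1173 = 3 × 17 × 23
gcd(1587, 2737, 1173) = 23.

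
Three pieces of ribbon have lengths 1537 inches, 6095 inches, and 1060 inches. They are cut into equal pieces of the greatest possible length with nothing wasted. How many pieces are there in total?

164

Piece length = gcd(1537, 6095, 1060).
1537 = 29 × 53
6095 = 5 × 23 × 53
1060 = 2^2 × 5 × 53
gcd(1537, 6095, 1060) = 53.
Total pieces = 1537/53 + 6095/53 + 1060/53 = 29 + 115 + 20 = 164.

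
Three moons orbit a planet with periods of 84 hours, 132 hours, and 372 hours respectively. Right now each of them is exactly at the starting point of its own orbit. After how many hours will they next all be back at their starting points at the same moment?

We need the least common multiple of the intervals.
84 = 2^2 × 3 × 7
132 = 2^2 × 3 × 11
372 = 2^2 × 3 × 31
LCM(84, 132, 372) = 2^2 × 3 × 7 × 11 × 31 = 28644.

28644 hours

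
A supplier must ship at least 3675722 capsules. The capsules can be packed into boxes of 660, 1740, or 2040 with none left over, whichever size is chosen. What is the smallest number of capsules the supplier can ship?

The number of capsules must be a common multiple of 660, 1740, and 2040, so a multiple of their LCM.
660 = 2^2 × 3 × 5 × 11
1740 = 2^2 × 3 × 5 × 29
2040 = 2^3 × 3 × 5 × 17
LCM(660, 1740, 2040) = 2^3 × 3 × 5 × 11 × 17 × 29 = 650760.
Smallest multiple of 650760 that is ≥ 3675722: ⌈3675722/650760⌉ × 650760 = 6 × 650760 = 3904560.

3904560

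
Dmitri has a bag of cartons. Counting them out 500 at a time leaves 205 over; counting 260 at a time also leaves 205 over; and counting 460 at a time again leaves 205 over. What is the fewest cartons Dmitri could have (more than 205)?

149705

N − 205 must be a common multiple of 500, 260, and 460.
500 = 2^2 × 5^3
260 = 2^2 × 5 × 13
460 = 2^2 × 5 × 23
LCM(500, 260, 460) = 2^2 × 5^3 × 13 × 23 = 149500.
Smallest N > 205 is LCM + 205 = 149500 + 205 = 149705.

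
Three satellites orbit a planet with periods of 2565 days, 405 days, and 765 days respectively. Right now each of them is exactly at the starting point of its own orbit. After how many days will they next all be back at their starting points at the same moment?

We need the least common multiple of the intervals.
2565 = 3^3 × 5 × 19
405 = 3^4 × 5
765 = 3^2 × 5 × 17
LCM(2565, 405, 765) = 3^4 × 5 × 17 × 19 = 130815.

130815 days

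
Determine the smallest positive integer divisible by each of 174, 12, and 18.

174 = 2 × 3 × 29
12 = 2^2 × 3
18 = 2 × 3^2
LCM(174, 12, 18) = 2^2 × 3^2 × 29 = 1044.

1044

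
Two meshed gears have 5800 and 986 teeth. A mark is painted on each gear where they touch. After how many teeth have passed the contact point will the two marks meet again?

They coincide at every common multiple of the periods; the first is the LCM.
5800 = 2^3 × 5^2 × 29
986 = 2 × 17 × 29
LCM(5800, 986) = 2^3 × 5^2 × 17 × 29 = 98600.

98600 teeth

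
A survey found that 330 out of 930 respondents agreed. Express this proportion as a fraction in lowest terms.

330 = 2 × 3 × 5 × 11
930 = 2 × 3 × 5 × 31
gcd(330, 930) = 2 × 3 × 5 = 30.
Divide numerator and denominator by 30: 330/930 = 11/31.

11/31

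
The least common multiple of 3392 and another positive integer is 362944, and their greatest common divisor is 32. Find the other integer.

gcd × lcm = product of the two integers, so the other integer is (32 × 362944) / 3392 = 3424.

3424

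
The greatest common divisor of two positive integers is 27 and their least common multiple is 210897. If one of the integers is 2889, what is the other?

1971

For two integers, gcd × lcm = product, so the other is (27 × 210897) / 2889 = 5694219 / 2889 = 1971.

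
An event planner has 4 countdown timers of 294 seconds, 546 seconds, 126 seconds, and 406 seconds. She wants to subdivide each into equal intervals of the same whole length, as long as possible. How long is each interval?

14 seconds

The interval must divide each timer length; the longest such is the gcd.
294 = 2 × 3 × 7^2
546 = 2 × 3 × 7 × 13
126 = 2 × 3^2 × 7
406 = 2 × 7 × 29
gcd(294, 546, 126, 406) = 2 × 7 = 14.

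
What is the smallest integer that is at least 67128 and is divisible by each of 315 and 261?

73080

The integer must be a common multiple of 315 and 261, so a multiple of their LCM.
315 = 3^2 × 5 × 7
261 = 3^2 × 29
LCM(315, 261) = 3^2 × 5 × 7 × 29 = 9135.
Smallest multiple of 9135 that is ≥ 67128: ⌈67128/9135⌉ × 9135 = 8 × 9135 = 73080.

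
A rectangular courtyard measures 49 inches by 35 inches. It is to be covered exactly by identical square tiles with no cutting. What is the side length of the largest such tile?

The tile side must divide both 49 and 35, so the largest is their gcd.
49 = 7^2
35 = 5 × 7
gcd(49, 35) = 7.

7 inches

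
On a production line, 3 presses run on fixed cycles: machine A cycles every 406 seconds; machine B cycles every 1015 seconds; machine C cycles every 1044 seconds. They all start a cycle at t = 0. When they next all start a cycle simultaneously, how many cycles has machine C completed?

They are all back at their starting positions together after one LCM of the periods.
406 = 2 × 7 × 29
1015 = 5 × 7 × 29
1044 = 2^2 × 3^2 × 29
LCM(406, 1015, 1044) = 2^2 × 3^2 × 5 × 7 × 29 = 36540.
Cycles for period 1044: 36540 / 1044 = 35.

35 cycles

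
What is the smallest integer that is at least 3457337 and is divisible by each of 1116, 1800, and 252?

3515400

The integer must be a common multiple of 1116, 1800, and 252, so a multiple of their LCM.
1116 = 2^2 × 3^2 × 31
1800 = 2^3 × 3^2 × 5^2
252 = 2^2 × 3^2 × 7
LCM(1116, 1800, 252) = 2^3 × 3^2 × 5^2 × 7 × 31 = 390600.
Smallest multiple of 390600 that is ≥ 3457337: ⌈3457337/390600⌉ × 390600 = 9 × 390600 = 3515400.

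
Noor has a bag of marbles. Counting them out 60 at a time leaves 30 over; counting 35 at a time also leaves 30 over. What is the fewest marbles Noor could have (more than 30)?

450

N − 30 must be a common multiple of 60 and 35.
60 = 2^2 × 3 × 5
35 = 5 × 7
LCM(60, 35) = 2^2 × 3 × 5 × 7 = 420.
Smallest N > 30 is LCM + 30 = 420 + 30 = 450.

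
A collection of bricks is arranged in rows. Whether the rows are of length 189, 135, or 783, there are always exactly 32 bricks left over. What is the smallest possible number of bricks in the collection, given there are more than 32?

N − 32 must be a common multiple of 189, 135, and 783.
189 = 3^3 × 7
135 = 3^3 × 5
783 = 3^3 × 29
LCM(189, 135, 783) = 3^3 × 5 × 7 × 29 = 27405.
Smallest N > 32 is LCM + 32 = 27405 + 32 = 27437.

27437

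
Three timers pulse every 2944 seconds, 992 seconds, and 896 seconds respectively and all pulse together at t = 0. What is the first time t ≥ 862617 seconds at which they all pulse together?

Joint pulses occur at multiples of LCM(2944, 992, 896).
2944 = 2^7 × 23
992 = 2^5 × 31
896 = 2^7 × 7
LCM(2944, 992, 896) = 2^7 × 7 × 23 × 31 = 638848.
Smallest multiple of 638848 that is ≥ 862617: ⌈862617/638848⌉ × 638848 = 2 × 638848 = 1277696.

1277696 seconds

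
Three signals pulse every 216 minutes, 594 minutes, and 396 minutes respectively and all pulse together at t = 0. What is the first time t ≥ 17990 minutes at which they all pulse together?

19008 minutes

Joint pulses occur at multiples of LCM(216, 594, 396).
216 = 2^3 × 3^3
594 = 2 × 3^3 × 11
396 = 2^2 × 3^2 × 11
LCM(216, 594, 396) = 2^3 × 3^3 × 11 = 2376.
Smallest multiple of 2376 that is ≥ 17990: ⌈17990/2376⌉ × 2376 = 8 × 2376 = 19008.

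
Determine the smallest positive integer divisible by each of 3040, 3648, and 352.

3040 = 2^5 × 5 × 19
3648 = 2^6 × 3 × 19
352 = 2^5 × 11
LCM(3040, 3648, 352) = 2^6 × 3 × 5 × 11 × 19 = 200640.

200640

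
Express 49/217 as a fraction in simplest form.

49 = 7^2
217 = 7 × 31
gcd(49, 217) = 7.
Divide numerator and denominator by 7: 49/217 = 7/31.

7/31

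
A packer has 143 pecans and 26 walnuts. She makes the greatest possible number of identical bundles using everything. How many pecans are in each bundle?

11

Number of bundles = gcd(143, 26).
143 = 11 × 13
26 = 2 × 13
gcd(143, 26) = 13.
pecans per bundle = 143 / 13 = 11.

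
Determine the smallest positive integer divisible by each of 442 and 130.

442 = 2 × 13 × 17
130 = 2 × 5 × 13
LCM(442, 130) = 2 × 5 × 13 × 17 = 2210.

2210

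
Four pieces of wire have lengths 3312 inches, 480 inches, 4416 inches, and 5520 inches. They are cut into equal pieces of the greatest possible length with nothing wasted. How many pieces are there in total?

286

Piece length = gcd(3312, 480, 4416, 5520).
3312 = 2^4 × 3^2 × 23
480 = 2^5 × 3 × 5
4416 = 2^6 × 3 × 23
5520 = 2^4 × 3 × 5 × 23
gcd(3312, 480, 4416, 5520) = 2^4 × 3 = 48.
Total pieces = 3312/48 + 480/48 + 4416/48 + 5520/48 = 69 + 10 + 92 + 115 = 286.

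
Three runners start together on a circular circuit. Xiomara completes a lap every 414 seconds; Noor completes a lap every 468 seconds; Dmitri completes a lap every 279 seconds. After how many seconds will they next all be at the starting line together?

333684 seconds

They coincide at every common multiple of the periods; the first is the LCM.
414 = 2 × 3^2 × 23
468 = 2^2 × 3^2 × 13
279 = 3^2 × 31
LCM(414, 468, 279) = 2^2 × 3^2 × 13 × 23 × 31 = 333684.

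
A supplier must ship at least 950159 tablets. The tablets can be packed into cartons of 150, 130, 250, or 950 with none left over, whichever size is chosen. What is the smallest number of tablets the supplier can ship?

1111500

The number of tablets must be a common multiple of 150, 130, 250, and 950, so a multiple of their LCM.
150 = 2 × 3 × 5^2
130 = 2 × 5 × 13
250 = 2 × 5^3
950 = 2 × 5^2 × 19
LCM(150, 130, 250, 950) = 2 × 3 × 5^3 × 13 × 19 = 185250.
Smallest multiple of 185250 that is ≥ 950159: ⌈950159/185250⌉ × 185250 = 6 × 185250 = 1111500.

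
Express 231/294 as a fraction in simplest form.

11/14

231 = 3 × 7 × 11
294 = 2 × 3 × 7^2
gcd(231, 294) = 3 × 7 = 21.
Divide numerator and denominator by 21: 231/294 = 11/14.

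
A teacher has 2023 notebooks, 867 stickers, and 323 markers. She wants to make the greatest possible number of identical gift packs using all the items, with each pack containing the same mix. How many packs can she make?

The pack count must divide each quantity, so the greatest is gcd(2023, 867, 323).
2023 = 7 × 17^2
867 = 3 × 17^2
323 = 17 × 19
gcd(2023, 867, 323) = 17.

17 packs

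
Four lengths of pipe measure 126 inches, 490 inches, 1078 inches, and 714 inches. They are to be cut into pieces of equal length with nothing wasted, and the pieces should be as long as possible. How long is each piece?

14 inches

The greatest length dividing all of 126, 490, 1078, and 714 is their gcd.
126 = 2 × 3^2 × 7
490 = 2 × 5 × 7^2
1078 = 2 × 7^2 × 11
714 = 2 × 3 × 7 × 17
gcd(126, 490, 1078, 714) = 2 × 7 = 14.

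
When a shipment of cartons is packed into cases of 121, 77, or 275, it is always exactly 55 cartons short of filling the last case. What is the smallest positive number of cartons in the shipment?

Being 55 short of a full case of size k means N ≡ −55 (mod k), i.e. N + 55 is a multiple of each size.
121 = 11^2
77 = 7 × 11
275 = 5^2 × 11
LCM(121, 77, 275) = 5^2 × 7 × 11^2 = 21175.
Smallest positive N is 21175 − 55 = 21120.

21120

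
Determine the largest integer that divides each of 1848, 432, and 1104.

1848 = 2^3 × 3 × 7 × 11
432 = 2^4 × 3^3
1104 = 2^4 × 3 × 23
gcd(1848, 432, 1104) = 2^3 × 3 = 24.

24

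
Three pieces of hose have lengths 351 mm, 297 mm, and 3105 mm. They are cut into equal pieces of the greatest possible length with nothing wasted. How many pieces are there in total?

139

Piece length = gcd(351, 297, 3105).
351 = 3^3 × 13
297 = 3^3 × 11
3105 = 3^3 × 5 × 23
gcd(351, 297, 3105) = 3^3 = 27.
Total pieces = 351/27 + 297/27 + 3105/27 = 13 + 11 + 115 = 139.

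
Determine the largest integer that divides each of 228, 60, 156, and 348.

228 = 2^2 × 3 × 19
60 = 2^2 × 3 × 5
156 = 2^2 × 3 × 13
348 = 2^2 × 3 × 29
gcd(228, 60, 156, 348) = 2^2 × 3 = 12.

12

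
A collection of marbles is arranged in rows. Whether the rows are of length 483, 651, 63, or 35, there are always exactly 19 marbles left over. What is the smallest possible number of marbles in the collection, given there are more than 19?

224614

N − 19 must be a common multiple of 483, 651, 63, and 35.
483 = 3 × 7 × 23
651 = 3 × 7 × 31
63 = 3^2 × 7
35 = 5 × 7
LCM(483, 651, 63, 35) = 3^2 × 5 × 7 × 23 × 31 = 224595.
Smallest N > 19 is LCM + 19 = 224595 + 19 = 224614.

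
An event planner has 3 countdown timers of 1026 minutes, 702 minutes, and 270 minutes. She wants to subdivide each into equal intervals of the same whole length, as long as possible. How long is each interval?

54 minutes

The interval must divide each timer length; the longest such is the gcd.
1026 = 2 × 3^3 × 19
702 = 2 × 3^3 × 13
270 = 2 × 3^3 × 5
gcd(1026, 702, 270) = 2 × 3^3 = 54.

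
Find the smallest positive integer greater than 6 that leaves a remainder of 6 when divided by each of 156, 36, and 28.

3282

N − 6 must be a common multiple of 156, 36, and 28.
156 = 2^2 × 3 × 13
36 = 2^2 × 3^2
28 = 2^2 × 7
LCM(156, 36, 28) = 2^2 × 3^2 × 7 × 13 = 3276.
Smallest N > 6 is LCM + 6 = 3276 + 6 = 3282.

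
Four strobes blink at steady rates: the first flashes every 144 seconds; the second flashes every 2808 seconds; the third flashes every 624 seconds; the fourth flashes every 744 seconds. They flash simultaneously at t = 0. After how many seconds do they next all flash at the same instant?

174096 seconds

They coincide at every common multiple of the periods; the first is the LCM.
144 = 2^4 × 3^2
2808 = 2^3 × 3^3 × 13
624 = 2^4 × 3 × 13
744 = 2^3 × 3 × 31
LCM(144, 2808, 624, 744) = 2^4 × 3^3 × 13 × 31 = 174096.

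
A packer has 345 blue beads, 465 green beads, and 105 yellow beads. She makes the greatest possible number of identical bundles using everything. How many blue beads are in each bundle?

23

Number of bundles = gcd(345, 465, 105).
345 = 3 × 5 × 23
465 = 3 × 5 × 31
105 = 3 × 5 × 7
gcd(345, 465, 105) = 3 × 5 = 15.
blue beads per bundle = 345 / 15 = 23.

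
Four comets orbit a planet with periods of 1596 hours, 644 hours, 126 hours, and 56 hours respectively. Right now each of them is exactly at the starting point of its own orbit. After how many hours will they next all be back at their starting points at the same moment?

220248 hours

They coincide at every common multiple of the periods; the first is the LCM.
1596 = 2^2 × 3 × 7 × 19
644 = 2^2 × 7 × 23
126 = 2 × 3^2 × 7
56 = 2^3 × 7
LCM(1596, 644, 126, 56) = 2^3 × 3^2 × 7 × 19 × 23 = 220248.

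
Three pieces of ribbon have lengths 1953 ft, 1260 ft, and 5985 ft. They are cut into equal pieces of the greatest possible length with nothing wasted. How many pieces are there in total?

146

Piece length = gcd(1953, 1260, 5985).
1953 = 3^2 × 7 × 31
1260 = 2^2 × 3^2 × 5 × 7
5985 = 3^2 × 5 × 7 × 19
gcd(1953, 1260, 5985) = 3^2 × 7 = 63.
Total pieces = 1953/63 + 1260/63 + 5985/63 = 31 + 20 + 95 = 146.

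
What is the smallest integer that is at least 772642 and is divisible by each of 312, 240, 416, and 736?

861120

The integer must be a common multiple of 312, 240, 416, and 736, so a multiple of their LCM.
312 = 2^3 × 3 × 13
240 = 2^4 × 3 × 5
416 = 2^5 × 13
736 = 2^5 × 23
LCM(312, 240, 416, 736) = 2^5 × 3 × 5 × 13 × 23 = 143520.
Smallest multiple of 143520 that is ≥ 772642: ⌈772642/143520⌉ × 143520 = 6 × 143520 = 861120.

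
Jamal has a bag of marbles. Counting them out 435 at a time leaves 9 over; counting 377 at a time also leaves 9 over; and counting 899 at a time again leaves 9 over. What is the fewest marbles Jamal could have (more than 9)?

N − 9 must be a common multiple of 435, 377, and 899.
435 = 3 × 5 × 29
377 = 13 × 29
899 = 29 × 31
LCM(435, 377, 899) = 3 × 5 × 13 × 29 × 31 = 175305.
Smallest N > 9 is LCM + 9 = 175305 + 9 = 175314.

175314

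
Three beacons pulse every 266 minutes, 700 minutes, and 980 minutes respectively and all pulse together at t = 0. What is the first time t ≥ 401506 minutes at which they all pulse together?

Joint pulses occur at multiples of LCM(266, 700, 980).
266 = 2 × 7 × 19
700 = 2^2 × 5^2 × 7
980 = 2^2 × 5 × 7^2
LCM(266, 700, 980) = 2^2 × 5^2 × 7^2 × 19 = 93100.
Smallest multiple of 93100 that is ≥ 401506: ⌈401506/93100⌉ × 93100 = 5 × 93100 = 465500.

465500 minutes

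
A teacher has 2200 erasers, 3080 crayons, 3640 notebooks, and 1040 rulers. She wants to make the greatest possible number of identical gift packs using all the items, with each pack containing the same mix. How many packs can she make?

The pack count must divide each quantity, so the greatest is gcd(2200, 3080, 3640, 1040).
2200 = 2^3 × 5^2 × 11
3080 = 2^3 × 5 × 7 × 11
3640 = 2^3 × 5 × 7 × 13
1040 = 2^4 × 5 × 13
gcd(2200, 3080, 3640, 1040) = 2^3 × 5 = 40.

40 packs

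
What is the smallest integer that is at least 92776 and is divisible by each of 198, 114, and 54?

101574

The integer must be a common multiple of 198, 114, and 54, so a multiple of their LCM.
198 = 2 × 3^2 × 11
114 = 2 × 3 × 19
54 = 2 × 3^3
LCM(198, 114, 54) = 2 × 3^3 × 11 × 19 = 11286.
Smallest multiple of 11286 that is ≥ 92776: ⌈92776/11286⌉ × 11286 = 9 × 11286 = 101574.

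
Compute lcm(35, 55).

385

35 = 5 × 7
55 = 5 × 11
LCM(35, 55) = 5 × 7 × 11 = 385.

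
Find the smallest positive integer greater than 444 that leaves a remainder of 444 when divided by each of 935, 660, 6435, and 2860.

438024

N − 444 must be a common multiple of 935, 660, 6435, and 2860.
935 = 5 × 11 × 17
660 = 2^2 × 3 × 5 × 11
6435 = 3^2 × 5 × 11 × 13
2860 = 2^2 × 5 × 11 × 13
LCM(935, 660, 6435, 2860) = 2^2 × 3^2 × 5 × 11 × 13 × 17 = 437580.
Smallest N > 444 is LCM + 444 = 437580 + 444 = 438024.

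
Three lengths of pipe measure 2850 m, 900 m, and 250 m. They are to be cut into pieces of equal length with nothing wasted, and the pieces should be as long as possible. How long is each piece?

50 m

The greatest length dividing all of 2850, 900, and 250 is their gcd.
2850 = 2 × 3 × 5^2 × 19
900 = 2^2 × 3^2 × 5^2
250 = 2 × 5^3
gcd(2850, 900, 250) = 2 × 5^2 = 50.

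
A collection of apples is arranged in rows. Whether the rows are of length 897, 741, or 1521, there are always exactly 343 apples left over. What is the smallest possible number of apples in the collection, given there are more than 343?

N − 343 must be a common multiple of 897, 741, and 1521.
897 = 3 × 13 × 23
741 = 3 × 13 × 19
1521 = 3^2 × 13^2
LCM(897, 741, 1521) = 3^2 × 13^2 × 19 × 23 = 664677.
Smallest N > 343 is LCM + 343 = 664677 + 343 = 665020.

665020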